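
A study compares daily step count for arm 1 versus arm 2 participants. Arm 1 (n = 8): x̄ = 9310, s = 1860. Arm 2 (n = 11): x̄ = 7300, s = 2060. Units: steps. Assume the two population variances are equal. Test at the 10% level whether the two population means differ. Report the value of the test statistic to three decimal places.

Let group 1 = arm 1, group 2 = arm 2. H0: μ_1 = μ_2; H1: μ_1 ≠ μ_2 (two-sample pooled-variance t-test, two-sided).
s_p² = [(8−1)·1860² + (11−1)·2060²]/(8+11−2) = 3920780
t = (9310 − 7300)/√[3920780·(1/8 + 1/11)] = 2.185
df = n₁ + n₂ − 2 = 17
Two-sided p-value ≈ 0.043
Since p ≈ 0.043 < α = 0.1, reject H0; the data support H1.

2.185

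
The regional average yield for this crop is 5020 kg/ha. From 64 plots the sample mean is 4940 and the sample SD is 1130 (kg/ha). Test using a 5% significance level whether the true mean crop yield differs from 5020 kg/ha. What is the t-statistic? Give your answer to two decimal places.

-0.57

H0: μ = 5020; H1: μ ≠ 5020 (one-sample t-test, two-sided).
t = (x̄ − μ₀)/(s/√n) = (4940 − 5020)/(1130/√64) = -0.57
df = n − 1 = 63
Two-sided p-value ≈ 0.5732
Since p ≈ 0.5732 > α = 0.05, fail to reject H0; the evidence is not statistically significant.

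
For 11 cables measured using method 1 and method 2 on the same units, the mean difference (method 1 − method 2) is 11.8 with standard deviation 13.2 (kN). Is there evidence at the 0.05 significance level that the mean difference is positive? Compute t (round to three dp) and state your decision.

H0: μ_d = 0; H1: μ_d > 0 (paired t-test on the differences, right-tailed).
t = d̄/(s_d/√n) = 11.8/(13.2/√11) = 2.965
df = n − 1 = 10
p-value = P(T ≥ 2.965) ≈ 0.0071
Since p ≈ 0.0071 < α = 0.05, reject H0; the evidence is statistically significant.

t = 2.965; reject H0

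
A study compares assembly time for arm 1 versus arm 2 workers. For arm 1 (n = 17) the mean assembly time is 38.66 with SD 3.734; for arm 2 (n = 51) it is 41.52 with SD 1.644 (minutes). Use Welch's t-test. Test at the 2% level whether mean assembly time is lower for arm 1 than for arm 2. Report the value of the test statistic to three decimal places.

-3.061

Let group 1 = arm 1, group 2 = arm 2. H0: μ_1 = μ_2; H1: μ_1 < μ_2 (Welch's two-sample t-test, left-tailed).
t = (x̄_1 − x̄_2)/√(s_1²/n_1 + s_2²/n_2) = (38.66 − 41.52)/√(3.734²/17 + 1.644²/51) = -3.061
Welch–Satterthwaite df ≈ 18.11
p-value = P(T ≤ -3.061) ≈ 0.0033
Since p ≈ 0.0033 < α = 0.02, reject H0; the data support H1.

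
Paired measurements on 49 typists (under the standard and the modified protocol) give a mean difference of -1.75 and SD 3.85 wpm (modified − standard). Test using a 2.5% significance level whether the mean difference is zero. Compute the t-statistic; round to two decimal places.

-3.18

H0: μ_d = 0; H1: μ_d ≠ 0 (paired t-test on the differences, two-sided).
t = d̄/(s_d/√n) = -1.75/(3.85/√49) = -3.18
df = n − 1 = 48
Two-sided p-value ≈ 0.0026
Since p ≈ 0.0026 < α = 0.025, reject H0; the evidence is statistically significant.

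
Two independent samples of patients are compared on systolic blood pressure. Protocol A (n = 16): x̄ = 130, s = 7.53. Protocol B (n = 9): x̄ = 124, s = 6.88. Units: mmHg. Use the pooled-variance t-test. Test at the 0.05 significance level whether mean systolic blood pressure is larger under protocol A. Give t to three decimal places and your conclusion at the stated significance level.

t = 1.970; reject H0

Let group 1 = protocol A, group 2 = protocol B. H0: μ_1 = μ_2; H1: μ_1 > μ_2 (two-sample pooled-variance t-test, right-tailed).
s_p² = [(16−1)·7.53² + (9−1)·6.88²]/(16+9−2) = 53.443
t = (130 − 124)/√[53.443·(1/16 + 1/9)] = 1.970
df = n₁ + n₂ − 2 = 23
p-value = P(T ≥ 1.970) ≈ 0.031
Since p ≈ 0.031 < α = 0.05, reject H0; the evidence is statistically significant.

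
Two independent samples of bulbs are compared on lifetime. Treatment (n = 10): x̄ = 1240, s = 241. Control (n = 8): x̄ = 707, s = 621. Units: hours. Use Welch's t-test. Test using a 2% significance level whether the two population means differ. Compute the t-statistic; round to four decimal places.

2.2934

Let group 1 = treatment, group 2 = control. H0: μ_1 = μ_2; H1: μ_1 ≠ μ_2 (Welch's two-sample t-test, two-sided).
t = (x̄_1 − x̄_2)/√(s_1²/n_1 + s_2²/n_2) = (1240 − 707)/√(241²/10 + 621²/8) = 2.2934
Welch–Satterthwaite df ≈ 8.69
Two-sided p-value ≈ 0.048
Since p ≈ 0.048 > α = 0.02, fail to reject H0; the data do not provide sufficient evidence against H0.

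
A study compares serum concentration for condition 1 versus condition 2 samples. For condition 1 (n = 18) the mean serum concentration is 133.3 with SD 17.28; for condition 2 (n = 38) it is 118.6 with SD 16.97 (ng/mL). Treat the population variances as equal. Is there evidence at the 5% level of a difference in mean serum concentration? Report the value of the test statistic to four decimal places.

3.0100

Let group 1 = condition 1, group 2 = condition 2. H0: μ_1 = μ_2; H1: μ_1 ≠ μ_2 (two-sample pooled-variance t-test, two-sided).
s_p² = [(18−1)·17.28² + (38−1)·16.97²]/(18+38−2) = 291.323
t = (133.3 − 118.6)/√[291.323·(1/18 + 1/38)] = 3.0100
df = n₁ + n₂ − 2 = 54
Two-sided p-value ≈ 0.004
Since p ≈ 0.004 < α = 0.05, reject H0; the data support H1.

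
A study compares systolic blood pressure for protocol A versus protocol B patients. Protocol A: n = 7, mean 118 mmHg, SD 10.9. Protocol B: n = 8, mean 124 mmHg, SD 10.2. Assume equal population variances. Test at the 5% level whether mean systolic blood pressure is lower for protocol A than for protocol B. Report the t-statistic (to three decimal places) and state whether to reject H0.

t = -1.101; fail to reject H0

Let group 1 = protocol A, group 2 = protocol B. H0: μ_1 = μ_2; H1: μ_1 < μ_2 (two-sample pooled-variance t-test, left-tailed).
s_p² = [(7−1)·10.9² + (8−1)·10.2²]/(7+8−2) = 110.857
t = (118 − 124)/√[110.857·(1/7 + 1/8)] = -1.101
df = n₁ + n₂ − 2 = 13
p-value = P(T ≤ -1.101) ≈ 0.1454
Since p ≈ 0.1454 > α = 0.05, fail to reject H0; the data do not provide sufficient evidence against H0.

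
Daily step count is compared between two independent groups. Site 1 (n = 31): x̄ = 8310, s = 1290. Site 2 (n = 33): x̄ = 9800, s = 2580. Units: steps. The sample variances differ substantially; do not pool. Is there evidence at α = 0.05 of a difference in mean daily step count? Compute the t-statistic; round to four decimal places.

Let group 1 = site 1, group 2 = site 2. H0: μ_1 = μ_2; H1: μ_1 ≠ μ_2 (Welch's two-sample t-test, two-sided).
t = (x̄_1 − x̄_2)/√(s_1²/n_1 + s_2²/n_2) = (8310 − 9800)/√(1290²/31 + 2580²/33) = -2.9484
Welch–Satterthwaite df ≈ 47.70
Two-sided p-value ≈ 0.005
Since p ≈ 0.005 < α = 0.05, reject H0; the evidence is statistically significant.

-2.9484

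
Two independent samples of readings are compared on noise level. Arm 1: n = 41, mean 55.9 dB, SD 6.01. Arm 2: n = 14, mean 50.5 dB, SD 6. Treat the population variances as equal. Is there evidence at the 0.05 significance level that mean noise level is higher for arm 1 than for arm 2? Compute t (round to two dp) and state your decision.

t = 2.90; reject H0

Let group 1 = arm 1, group 2 = arm 2. H0: μ_1 = μ_2; H1: μ_1 > μ_2 (two-sample pooled-variance t-test, right-tailed).
s_p² = [(41−1)·6.01² + (14−1)·6²]/(41+14−2) = 36.0906
t = (55.9 − 50.5)/√[36.0906·(1/41 + 1/14)] = 2.90
df = n₁ + n₂ − 2 = 53
p-value = P(T ≥ 2.90) ≈ 0.003
Since p ≈ 0.003 < α = 0.05, reject H0; the evidence is statistically significant.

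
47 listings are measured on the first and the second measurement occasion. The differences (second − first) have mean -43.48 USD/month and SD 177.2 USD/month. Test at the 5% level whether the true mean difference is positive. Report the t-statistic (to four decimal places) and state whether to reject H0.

H0: μ_d = 0; H1: μ_d > 0 (paired t-test on the differences, right-tailed).
t = d̄/(s_d/√n) = -43.48/(177.2/√47) = -1.6822
df = n − 1 = 46
p-value = P(T ≥ -1.6822) ≈ 0.950
Since p ≈ 0.950 > α = 0.05, fail to reject H0; the evidence is not statistically significant.

t = -1.6822; fail to reject H0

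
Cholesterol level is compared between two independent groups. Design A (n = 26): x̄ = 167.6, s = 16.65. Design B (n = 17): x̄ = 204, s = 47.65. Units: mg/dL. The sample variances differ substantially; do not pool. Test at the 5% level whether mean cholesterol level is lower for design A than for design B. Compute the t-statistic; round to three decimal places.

Let group 1 = design A, group 2 = design B. H0: μ_1 = μ_2; H1: μ_1 < μ_2 (Welch's two-sample t-test, left-tailed).
t = (x̄_1 − x̄_2)/√(s_1²/n_1 + s_2²/n_2) = (167.6 − 204)/√(16.65²/26 + 47.65²/17) = -3.031
Welch–Satterthwaite df ≈ 18.58
p-value = P(T ≤ -3.031) ≈ 0.003
Since p ≈ 0.003 < α = 0.05, reject H0; the data support H1.

-3.031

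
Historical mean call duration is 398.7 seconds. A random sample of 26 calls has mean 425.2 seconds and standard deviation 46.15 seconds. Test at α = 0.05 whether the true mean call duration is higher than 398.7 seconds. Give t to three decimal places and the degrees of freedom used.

t = 2.928, df = 25

H0: μ = 398.7; H1: μ > 398.7 (one-sample t-test, right-tailed).
t = (x̄ − μ₀)/(s/√n) = (425.2 − 398.7)/(46.15/√26) = 2.928
df = n − 1 = 25
p-value = P(T ≥ 2.928) ≈ 0.0036
Since p ≈ 0.0036 < α = 0.05, reject H0; the data support H1.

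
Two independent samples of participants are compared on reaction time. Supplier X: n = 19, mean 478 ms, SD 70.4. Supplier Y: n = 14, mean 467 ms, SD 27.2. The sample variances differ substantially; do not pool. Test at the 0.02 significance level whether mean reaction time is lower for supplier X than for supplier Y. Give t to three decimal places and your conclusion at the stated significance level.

Let group 1 = supplier X, group 2 = supplier Y. H0: μ_1 = μ_2; H1: μ_1 < μ_2 (Welch's two-sample t-test, left-tailed).
t = (x̄_1 − x̄_2)/√(s_1²/n_1 + s_2²/n_2) = (478 − 467)/√(70.4²/19 + 27.2²/14) = 0.621
Welch–Satterthwaite df ≈ 24.63
p-value = P(T ≤ 0.621) ≈ 0.730
Since p ≈ 0.730 > α = 0.02, fail to reject H0; the data do not provide sufficient evidence against H0.

t = 0.621; fail to reject H0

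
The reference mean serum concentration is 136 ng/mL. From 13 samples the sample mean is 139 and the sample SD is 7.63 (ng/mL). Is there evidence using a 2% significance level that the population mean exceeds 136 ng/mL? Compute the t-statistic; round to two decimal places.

1.42

H0: μ = 136; H1: μ > 136 (one-sample t-test, right-tailed).
t = (x̄ − μ₀)/(s/√n) = (139 − 136)/(7.63/√13) = 1.42
df = n − 1 = 12
p-value = P(T ≥ 1.42) ≈ 0.0909
Since p ≈ 0.0909 > α = 0.02, fail to reject H0; the data do not provide sufficient evidence against H0.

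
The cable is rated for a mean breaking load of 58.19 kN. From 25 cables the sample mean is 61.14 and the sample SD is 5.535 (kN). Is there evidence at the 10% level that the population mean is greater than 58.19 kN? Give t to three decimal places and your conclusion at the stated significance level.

H0: μ = 58.19; H1: μ > 58.19 (one-sample t-test, right-tailed).
t = (x̄ − μ₀)/(s/√n) = (61.14 − 58.19)/(5.535/√25) = 2.665
df = n − 1 = 24
p-value = P(T ≥ 2.665) ≈ 0.0068
Since p ≈ 0.0068 < α = 0.1, reject H0; the data support H1.

t = 2.665; reject H0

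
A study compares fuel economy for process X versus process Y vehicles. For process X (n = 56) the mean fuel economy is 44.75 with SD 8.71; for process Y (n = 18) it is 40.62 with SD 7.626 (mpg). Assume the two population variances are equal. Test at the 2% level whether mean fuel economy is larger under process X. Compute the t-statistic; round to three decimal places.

Let group 1 = process X, group 2 = process Y. H0: μ_1 = μ_2; H1: μ_1 > μ_2 (two-sample pooled-variance t-test, right-tailed).
s_p² = [(56−1)·8.71² + (18−1)·7.626²]/(56+18−2) = 71.683
t = (44.75 − 40.62)/√[71.683·(1/56 + 1/18)] = 1.800
df = n₁ + n₂ − 2 = 72
p-value = P(T ≥ 1.800) ≈ 0.0380
Since p ≈ 0.0380 > α = 0.02, fail to reject H0; the evidence is not statistically significant.

1.800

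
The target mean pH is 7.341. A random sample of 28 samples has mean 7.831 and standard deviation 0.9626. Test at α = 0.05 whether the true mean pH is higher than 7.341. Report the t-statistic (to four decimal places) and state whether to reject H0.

t = 2.6936; reject H0

H0: μ = 7.341; H1: μ > 7.341 (one-sample t-test, right-tailed).
t = (x̄ − μ₀)/(s/√n) = (7.831 − 7.341)/(0.9626/√28) = 2.6936
df = n − 1 = 27
p-value = P(T ≥ 2.6936) ≈ 0.006
Since p ≈ 0.006 < α = 0.05, reject H0; the evidence is statistically significant.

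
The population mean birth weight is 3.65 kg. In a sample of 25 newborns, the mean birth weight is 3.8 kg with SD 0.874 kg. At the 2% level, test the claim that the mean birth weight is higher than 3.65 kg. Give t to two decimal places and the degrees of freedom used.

t = 0.86, df = 24

H0: μ = 3.65; H1: μ > 3.65 (one-sample t-test, right-tailed).
t = (x̄ − μ₀)/(s/√n) = (3.8 − 3.65)/(0.874/√25) = 0.86
df = n − 1 = 24
p-value = P(T ≥ 0.86) ≈ 0.200
Since p ≈ 0.200 > α = 0.02, fail to reject H0; the evidence is not statistically significant.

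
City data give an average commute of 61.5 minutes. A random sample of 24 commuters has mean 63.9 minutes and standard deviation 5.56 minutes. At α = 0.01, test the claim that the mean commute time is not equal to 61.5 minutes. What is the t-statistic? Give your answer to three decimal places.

H0: μ = 61.5; H1: μ ≠ 61.5 (one-sample t-test, two-sided).
t = (x̄ − μ₀)/(s/√n) = (63.9 − 61.5)/(5.56/√24) = 2.115
df = n − 1 = 23
Two-sided p-value ≈ 0.0455
Since p ≈ 0.0455 > α = 0.01, fail to reject H0; the evidence is not statistically significant.

2.115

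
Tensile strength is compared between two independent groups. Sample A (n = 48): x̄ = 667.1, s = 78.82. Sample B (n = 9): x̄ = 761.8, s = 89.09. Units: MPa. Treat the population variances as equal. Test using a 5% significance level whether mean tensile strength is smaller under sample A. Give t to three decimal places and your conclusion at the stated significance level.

Let group 1 = sample A, group 2 = sample B. H0: μ_1 = μ_2; H1: μ_1 < μ_2 (two-sample pooled-variance t-test, left-tailed).
s_p² = [(48−1)·78.82² + (9−1)·89.09²]/(48+9−2) = 6463.42
t = (667.1 − 761.8)/√[6463.42·(1/48 + 1/9)] = -3.243
df = n₁ + n₂ − 2 = 55
p-value = P(T ≤ -3.243) ≈ 0.0010
Since p ≈ 0.0010 < α = 0.05, reject H0; the evidence is statistically significant.

t = -3.243; reject H0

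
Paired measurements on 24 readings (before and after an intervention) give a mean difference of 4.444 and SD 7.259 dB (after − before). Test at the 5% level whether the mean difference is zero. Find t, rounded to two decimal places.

H0: μ_d = 0; H1: μ_d ≠ 0 (paired t-test on the differences, two-sided).
t = d̄/(s_d/√n) = 4.444/(7.259/√24) = 3.00
df = n − 1 = 23
Two-sided p-value ≈ 0.0064
Since p ≈ 0.0064 < α = 0.05, reject H0; the data support H1.

3.00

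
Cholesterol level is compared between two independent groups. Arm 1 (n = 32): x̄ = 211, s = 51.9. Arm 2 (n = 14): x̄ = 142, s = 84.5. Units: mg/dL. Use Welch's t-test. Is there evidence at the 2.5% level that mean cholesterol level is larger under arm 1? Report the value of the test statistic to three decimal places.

Let group 1 = arm 1, group 2 = arm 2. H0: μ_1 = μ_2; H1: μ_1 > μ_2 (Welch's two-sample t-test, right-tailed).
t = (x̄_1 − x̄_2)/√(s_1²/n_1 + s_2²/n_2) = (211 − 142)/√(51.9²/32 + 84.5²/14) = 2.831
Welch–Satterthwaite df ≈ 17.45
p-value = P(T ≥ 2.831) ≈ 0.006
Since p ≈ 0.006 < α = 0.025, reject H0; the data support H1.

2.831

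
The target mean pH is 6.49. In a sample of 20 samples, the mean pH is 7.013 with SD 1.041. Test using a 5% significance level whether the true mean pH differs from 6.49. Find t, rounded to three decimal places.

H0: μ = 6.49; H1: μ ≠ 6.49 (one-sample t-test, two-sided).
t = (x̄ − μ₀)/(s/√n) = (7.013 − 6.49)/(1.041/√20) = 2.247
df = n − 1 = 19
Two-sided p-value ≈ 0.037
Since p ≈ 0.037 < α = 0.05, reject H0; the data support H1.

2.247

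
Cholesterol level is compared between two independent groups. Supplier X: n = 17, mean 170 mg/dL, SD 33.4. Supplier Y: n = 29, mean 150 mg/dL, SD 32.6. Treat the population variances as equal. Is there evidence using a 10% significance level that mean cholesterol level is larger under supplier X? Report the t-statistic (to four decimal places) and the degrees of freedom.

t = 1.9905, df = 44

Let group 1 = supplier X, group 2 = supplier Y. H0: μ_1 = μ_2; H1: μ_1 > μ_2 (two-sample pooled-variance t-test, right-tailed).
s_p² = [(17−1)·33.4² + (29−1)·32.6²]/(17+29−2) = 1081.96
t = (170 − 150)/√[1081.96·(1/17 + 1/29)] = 1.9905
df = n₁ + n₂ − 2 = 44
p-value = P(T ≥ 1.9905) ≈ 0.0264
Since p ≈ 0.0264 < α = 0.1, reject H0; the evidence is statistically significant.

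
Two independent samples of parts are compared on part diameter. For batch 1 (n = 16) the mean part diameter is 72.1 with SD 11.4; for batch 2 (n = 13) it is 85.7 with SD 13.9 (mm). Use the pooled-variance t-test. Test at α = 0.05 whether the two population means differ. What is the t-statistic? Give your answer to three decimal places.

-2.897

Let group 1 = batch 1, group 2 = batch 2. H0: μ_1 = μ_2; H1: μ_1 ≠ μ_2 (two-sample pooled-variance t-test, two-sided).
s_p² = [(16−1)·11.4² + (13−1)·13.9²]/(16+13−2) = 158.071
t = (72.1 − 85.7)/√[158.071·(1/16 + 1/13)] = -2.897
df = n₁ + n₂ − 2 = 27
Two-sided p-value ≈ 0.0074
Since p ≈ 0.0074 < α = 0.05, reject H0; the evidence is statistically significant.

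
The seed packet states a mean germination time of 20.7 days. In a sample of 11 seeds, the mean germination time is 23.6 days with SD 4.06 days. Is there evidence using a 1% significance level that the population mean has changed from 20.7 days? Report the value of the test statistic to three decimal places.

2.369

H0: μ = 20.7; H1: μ ≠ 20.7 (one-sample t-test, two-sided).
t = (x̄ − μ₀)/(s/√n) = (23.6 − 20.7)/(4.06/√11) = 2.369
df = n − 1 = 10
Two-sided p-value ≈ 0.039
Since p ≈ 0.039 > α = 0.01, fail to reject H0; the evidence is not statistically significant.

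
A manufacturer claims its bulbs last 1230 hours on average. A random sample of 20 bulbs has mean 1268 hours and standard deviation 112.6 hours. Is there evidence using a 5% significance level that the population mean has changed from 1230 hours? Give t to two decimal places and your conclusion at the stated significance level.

t = 1.51; fail to reject H0

H0: μ = 1230; H1: μ ≠ 1230 (one-sample t-test, two-sided).
t = (x̄ − μ₀)/(s/√n) = (1268 − 1230)/(112.6/√20) = 1.51
df = n − 1 = 19
Two-sided p-value ≈ 0.1477
Since p ≈ 0.1477 > α = 0.05, fail to reject H0; the evidence is not statistically significant.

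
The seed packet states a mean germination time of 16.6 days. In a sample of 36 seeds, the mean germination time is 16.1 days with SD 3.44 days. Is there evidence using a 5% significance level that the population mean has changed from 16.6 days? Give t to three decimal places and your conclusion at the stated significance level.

H0: μ = 16.6; H1: μ ≠ 16.6 (one-sample t-test, two-sided).
t = (x̄ − μ₀)/(s/√n) = (16.1 − 16.6)/(3.44/√36) = -0.872
df = n − 1 = 35
Two-sided p-value ≈ 0.3891
Since p ≈ 0.3891 > α = 0.05, fail to reject H0; the evidence is not statistically significant.

t = -0.872; fail to reject H0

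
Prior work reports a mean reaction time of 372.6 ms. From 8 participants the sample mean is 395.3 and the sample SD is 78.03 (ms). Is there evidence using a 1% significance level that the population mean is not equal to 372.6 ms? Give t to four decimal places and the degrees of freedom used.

H0: μ = 372.6; H1: μ ≠ 372.6 (one-sample t-test, two-sided).
t = (x̄ − μ₀)/(s/√n) = (395.3 − 372.6)/(78.03/√8) = 0.8228
df = n − 1 = 7
Two-sided p-value ≈ 0.438
Since p ≈ 0.438 > α = 0.01, fail to reject H0; the data do not provide sufficient evidence against H0.

t = 0.8228, df = 7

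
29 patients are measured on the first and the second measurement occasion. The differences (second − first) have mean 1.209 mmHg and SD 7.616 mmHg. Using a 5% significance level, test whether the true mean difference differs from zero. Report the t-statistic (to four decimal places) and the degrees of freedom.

H0: μ_d = 0; H1: μ_d ≠ 0 (paired t-test on the differences, two-sided).
t = d̄/(s_d/√n) = 1.209/(7.616/√29) = 0.8549
df = n − 1 = 28
Two-sided p-value ≈ 0.3999
Since p ≈ 0.3999 > α = 0.05, fail to reject H0; the data do not provide sufficient evidence against H0.

t = 0.8549, df = 28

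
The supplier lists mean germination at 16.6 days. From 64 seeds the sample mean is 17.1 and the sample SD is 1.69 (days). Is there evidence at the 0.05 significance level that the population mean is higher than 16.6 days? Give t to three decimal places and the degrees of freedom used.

t = 2.367, df = 63

H0: μ = 16.6; H1: μ > 16.6 (one-sample t-test, right-tailed).
t = (x̄ − μ₀)/(s/√n) = (17.1 − 16.6)/(1.69/√64) = 2.367
df = n − 1 = 63
p-value = P(T ≥ 2.367) ≈ 0.011
Since p ≈ 0.011 < α = 0.05, reject H0; the evidence is statistically significant.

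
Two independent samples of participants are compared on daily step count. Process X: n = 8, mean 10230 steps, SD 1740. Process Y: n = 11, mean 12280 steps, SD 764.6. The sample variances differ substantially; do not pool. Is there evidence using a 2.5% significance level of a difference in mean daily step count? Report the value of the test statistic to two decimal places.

Let group 1 = process X, group 2 = process Y. H0: μ_1 = μ_2; H1: μ_1 ≠ μ_2 (Welch's two-sample t-test, two-sided).
t = (x̄_1 − x̄_2)/√(s_1²/n_1 + s_2²/n_2) = (10230 − 12280)/√(1740²/8 + 764.6²/11) = -3.12
Welch–Satterthwaite df ≈ 8.98
Two-sided p-value ≈ 0.0123
Since p ≈ 0.0123 < α = 0.025, reject H0; the data support H1.

-3.12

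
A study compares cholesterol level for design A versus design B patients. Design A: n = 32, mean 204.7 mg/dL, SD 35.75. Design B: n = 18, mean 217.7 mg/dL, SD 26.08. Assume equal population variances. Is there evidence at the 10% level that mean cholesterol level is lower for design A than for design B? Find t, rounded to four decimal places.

-1.3512

Let group 1 = design A, group 2 = design B. H0: μ_1 = μ_2; H1: μ_1 < μ_2 (two-sample pooled-variance t-test, left-tailed).
s_p² = [(32−1)·35.75² + (18−1)·26.08²]/(32+18−2) = 1066.31
t = (204.7 − 217.7)/√[1066.31·(1/32 + 1/18)] = -1.3512
df = n₁ + n₂ − 2 = 48
p-value = P(T ≤ -1.3512) ≈ 0.091
Since p ≈ 0.091 < α = 0.1, reject H0; the evidence is statistically significant.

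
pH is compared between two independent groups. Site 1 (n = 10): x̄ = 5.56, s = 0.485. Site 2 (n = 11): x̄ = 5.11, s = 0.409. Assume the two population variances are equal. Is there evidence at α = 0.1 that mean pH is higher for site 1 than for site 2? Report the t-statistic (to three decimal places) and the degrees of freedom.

Let group 1 = site 1, group 2 = site 2. H0: μ_1 = μ_2; H1: μ_1 > μ_2 (two-sample pooled-variance t-test, right-tailed).
s_p² = [(10−1)·0.485² + (11−1)·0.409²]/(10+11−2) = 0.199465
t = (5.56 − 5.11)/√[0.199465·(1/10 + 1/11)] = 2.306
df = n₁ + n₂ − 2 = 19
p-value = P(T ≥ 2.306) ≈ 0.016
Since p ≈ 0.016 < α = 0.1, reject H0; the evidence is statistically significant.

t = 2.306, df = 19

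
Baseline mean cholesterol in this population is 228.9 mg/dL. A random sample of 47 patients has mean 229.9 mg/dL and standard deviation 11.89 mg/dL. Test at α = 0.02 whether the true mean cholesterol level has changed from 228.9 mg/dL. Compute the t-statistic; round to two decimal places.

H0: μ = 228.9; H1: μ ≠ 228.9 (one-sample t-test, two-sided).
t = (x̄ − μ₀)/(s/√n) = (229.9 − 228.9)/(11.89/√47) = 0.58
df = n − 1 = 46
Two-sided p-value ≈ 0.5670
Since p ≈ 0.5670 > α = 0.02, fail to reject H0; the evidence is not statistically significant.

0.58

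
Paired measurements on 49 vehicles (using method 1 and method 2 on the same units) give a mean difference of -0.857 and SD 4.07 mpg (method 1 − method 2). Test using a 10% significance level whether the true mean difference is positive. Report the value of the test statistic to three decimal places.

-1.474

H0: μ_d = 0; H1: μ_d > 0 (paired t-test on the differences, right-tailed).
t = d̄/(s_d/√n) = -0.857/(4.07/√49) = -1.474
df = n − 1 = 48
p-value = P(T ≥ -1.474) ≈ 0.926
Since p ≈ 0.926 > α = 0.1, fail to reject H0; the data do not provide sufficient evidence against H0.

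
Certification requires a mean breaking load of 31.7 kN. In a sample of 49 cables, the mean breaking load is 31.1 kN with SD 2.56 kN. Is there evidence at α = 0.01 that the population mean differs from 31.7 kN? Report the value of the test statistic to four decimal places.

-1.6406

H0: μ = 31.7; H1: μ ≠ 31.7 (one-sample t-test, two-sided).
t = (x̄ − μ₀)/(s/√n) = (31.1 − 31.7)/(2.56/√49) = -1.6406
df = n − 1 = 48
Two-sided p-value ≈ 0.107
Since p ≈ 0.107 > α = 0.01, fail to reject H0; the data do not provide sufficient evidence against H0.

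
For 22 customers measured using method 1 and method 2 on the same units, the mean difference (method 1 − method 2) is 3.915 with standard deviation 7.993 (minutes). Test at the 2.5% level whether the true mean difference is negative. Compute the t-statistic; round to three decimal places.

H0: μ_d = 0; H1: μ_d < 0 (paired t-test on the differences, left-tailed).
t = d̄/(s_d/√n) = 3.915/(7.993/√22) = 2.297
df = n − 1 = 21
p-value = P(T ≤ 2.297) ≈ 0.984
Since p ≈ 0.984 > α = 0.025, fail to reject H0; the evidence is not statistically significant.

2.297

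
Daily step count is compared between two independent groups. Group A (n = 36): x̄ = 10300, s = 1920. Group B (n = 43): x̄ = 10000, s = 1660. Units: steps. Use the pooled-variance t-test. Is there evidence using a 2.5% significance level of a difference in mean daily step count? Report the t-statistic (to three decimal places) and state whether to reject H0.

Let group 1 = group A, group 2 = group B. H0: μ_1 = μ_2; H1: μ_1 ≠ μ_2 (two-sample pooled-variance t-test, two-sided).
s_p² = [(36−1)·1920² + (43−1)·1660²]/(36+43−2) = 3178690
t = (10300 − 10000)/√[3178690·(1/36 + 1/43)] = 0.745
df = n₁ + n₂ − 2 = 77
Two-sided p-value ≈ 0.4586
Since p ≈ 0.4586 > α = 0.025, fail to reject H0; the evidence is not statistically significant.

t = 0.745; fail to reject H0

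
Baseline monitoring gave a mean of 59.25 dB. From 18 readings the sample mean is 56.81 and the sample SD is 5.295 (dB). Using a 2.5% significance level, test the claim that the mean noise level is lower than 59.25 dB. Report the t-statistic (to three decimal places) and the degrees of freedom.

H0: μ = 59.25; H1: μ < 59.25 (one-sample t-test, left-tailed).
t = (x̄ − μ₀)/(s/√n) = (56.81 − 59.25)/(5.295/√18) = -1.955
df = n − 1 = 17
p-value = P(T ≤ -1.955) ≈ 0.034
Since p ≈ 0.034 > α = 0.025, fail to reject H0; the data do not provide sufficient evidence against H0.

t = -1.955, df = 17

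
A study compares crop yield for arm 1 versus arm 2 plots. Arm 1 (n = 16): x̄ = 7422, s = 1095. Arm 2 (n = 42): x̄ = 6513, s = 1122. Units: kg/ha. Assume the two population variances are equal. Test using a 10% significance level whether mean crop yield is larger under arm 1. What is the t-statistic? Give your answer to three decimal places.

Let group 1 = arm 1, group 2 = arm 2. H0: μ_1 = μ_2; H1: μ_1 > μ_2 (two-sample pooled-variance t-test, right-tailed).
s_p² = [(16−1)·1095² + (42−1)·1122²]/(16+42−2) = 1242850
t = (7422 − 6513)/√[1242850·(1/16 + 1/42)] = 2.775
df = n₁ + n₂ − 2 = 56
p-value = P(T ≥ 2.775) ≈ 0.004
Since p ≈ 0.004 < α = 0.1, reject H0; the evidence is statistically significant.

2.775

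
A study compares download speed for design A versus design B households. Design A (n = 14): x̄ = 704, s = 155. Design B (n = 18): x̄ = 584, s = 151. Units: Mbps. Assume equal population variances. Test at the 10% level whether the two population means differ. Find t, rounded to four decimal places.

Let group 1 = design A, group 2 = design B. H0: μ_1 = μ_2; H1: μ_1 ≠ μ_2 (two-sample pooled-variance t-test, two-sided).
s_p² = [(14−1)·155² + (18−1)·151²]/(14+18−2) = 23331.4
t = (704 − 584)/√[23331.4·(1/14 + 1/18)] = 2.2046
df = n₁ + n₂ − 2 = 30
Two-sided p-value ≈ 0.0353
Since p ≈ 0.0353 < α = 0.1, reject H0; the data support H1.

2.2046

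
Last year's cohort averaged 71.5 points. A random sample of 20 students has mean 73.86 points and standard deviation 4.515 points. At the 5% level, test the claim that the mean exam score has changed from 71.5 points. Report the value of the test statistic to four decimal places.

H0: μ = 71.5; H1: μ ≠ 71.5 (one-sample t-test, two-sided).
t = (x̄ − μ₀)/(s/√n) = (73.86 − 71.5)/(4.515/√20) = 2.3376
df = n − 1 = 19
Two-sided p-value ≈ 0.031
Since p ≈ 0.031 < α = 0.05, reject H0; the evidence is statistically significant.

2.3376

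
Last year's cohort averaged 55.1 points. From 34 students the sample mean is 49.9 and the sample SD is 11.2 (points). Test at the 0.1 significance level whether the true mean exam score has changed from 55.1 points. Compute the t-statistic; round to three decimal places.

H0: μ = 55.1; H1: μ ≠ 55.1 (one-sample t-test, two-sided).
t = (x̄ − μ₀)/(s/√n) = (49.9 − 55.1)/(11.2/√34) = -2.707
df = n − 1 = 33
Two-sided p-value ≈ 0.0107
Since p ≈ 0.0107 < α = 0.1, reject H0; the data support H1.

-2.707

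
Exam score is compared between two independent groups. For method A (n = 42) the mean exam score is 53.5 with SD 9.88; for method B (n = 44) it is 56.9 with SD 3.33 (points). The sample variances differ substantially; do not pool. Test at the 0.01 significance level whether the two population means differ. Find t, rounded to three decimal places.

-2.118

Let group 1 = method A, group 2 = method B. H0: μ_1 = μ_2; H1: μ_1 ≠ μ_2 (Welch's two-sample t-test, two-sided).
t = (x̄_1 − x̄_2)/√(s_1²/n_1 + s_2²/n_2) = (53.5 − 56.9)/√(9.88²/42 + 3.33²/44) = -2.118
Welch–Satterthwaite df ≈ 49.82
Two-sided p-value ≈ 0.039
Since p ≈ 0.039 > α = 0.01, fail to reject H0; the evidence is not statistically significant.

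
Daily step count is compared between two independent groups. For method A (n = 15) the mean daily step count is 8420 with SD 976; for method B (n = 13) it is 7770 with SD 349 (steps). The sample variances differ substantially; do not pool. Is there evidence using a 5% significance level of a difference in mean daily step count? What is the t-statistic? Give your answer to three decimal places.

2.408

Let group 1 = method A, group 2 = method B. H0: μ_1 = μ_2; H1: μ_1 ≠ μ_2 (Welch's two-sample t-test, two-sided).
t = (x̄_1 − x̄_2)/√(s_1²/n_1 + s_2²/n_2) = (8420 − 7770)/√(976²/15 + 349²/13) = 2.408
Welch–Satterthwaite df ≈ 17.98
Two-sided p-value ≈ 0.027
Since p ≈ 0.027 < α = 0.05, reject H0; the data support H1.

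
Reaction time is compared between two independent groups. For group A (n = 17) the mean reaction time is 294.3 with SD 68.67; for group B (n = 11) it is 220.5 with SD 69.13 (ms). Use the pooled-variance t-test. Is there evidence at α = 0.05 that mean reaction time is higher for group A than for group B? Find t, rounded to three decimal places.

2.770

Let group 1 = group A, group 2 = group B. H0: μ_1 = μ_2; H1: μ_1 > μ_2 (two-sample pooled-variance t-test, right-tailed).
s_p² = [(17−1)·68.67² + (11−1)·69.13²]/(17+11−2) = 4739.95
t = (294.3 − 220.5)/√[4739.95·(1/17 + 1/11)] = 2.770
df = n₁ + n₂ − 2 = 26
p-value = P(T ≥ 2.770) ≈ 0.005
Since p ≈ 0.005 < α = 0.05, reject H0; the data support H1.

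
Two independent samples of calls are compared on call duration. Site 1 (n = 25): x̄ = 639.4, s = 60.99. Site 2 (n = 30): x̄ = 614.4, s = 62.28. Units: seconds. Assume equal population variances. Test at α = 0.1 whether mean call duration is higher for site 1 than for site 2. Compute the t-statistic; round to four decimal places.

1.4963

Let group 1 = site 1, group 2 = site 2. H0: μ_1 = μ_2; H1: μ_1 > μ_2 (two-sample pooled-variance t-test, right-tailed).
s_p² = [(25−1)·60.99² + (30−1)·62.28²]/(25+30−2) = 3806.79
t = (639.4 − 614.4)/√[3806.79·(1/25 + 1/30)] = 1.4963
df = n₁ + n₂ − 2 = 53
p-value = P(T ≥ 1.4963) ≈ 0.070
Since p ≈ 0.070 < α = 0.1, reject H0; the data support H1.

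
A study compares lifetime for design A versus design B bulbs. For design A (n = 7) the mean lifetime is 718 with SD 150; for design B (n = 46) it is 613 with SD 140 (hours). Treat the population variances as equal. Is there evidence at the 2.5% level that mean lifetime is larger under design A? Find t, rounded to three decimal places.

Let group 1 = design A, group 2 = design B. H0: μ_1 = μ_2; H1: μ_1 > μ_2 (two-sample pooled-variance t-test, right-tailed).
s_p² = [(7−1)·150² + (46−1)·140²]/(7+46−2) = 19941.2
t = (718 − 613)/√[19941.2·(1/7 + 1/46)] = 1.833
df = n₁ + n₂ − 2 = 51
p-value = P(T ≥ 1.833) ≈ 0.0363
Since p ≈ 0.0363 > α = 0.025, fail to reject H0; the evidence is not statistically significant.

1.833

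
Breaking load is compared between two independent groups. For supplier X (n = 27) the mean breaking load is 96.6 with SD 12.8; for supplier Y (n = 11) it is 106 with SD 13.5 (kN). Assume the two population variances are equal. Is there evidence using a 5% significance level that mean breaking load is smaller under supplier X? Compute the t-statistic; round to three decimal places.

Let group 1 = supplier X, group 2 = supplier Y. H0: μ_1 = μ_2; H1: μ_1 < μ_2 (two-sample pooled-variance t-test, left-tailed).
s_p² = [(27−1)·12.8² + (11−1)·13.5²]/(27+11−2) = 168.954
t = (96.6 − 106)/√[168.954·(1/27 + 1/11)] = -2.022
df = n₁ + n₂ − 2 = 36
p-value = P(T ≤ -2.022) ≈ 0.0253
Since p ≈ 0.0253 < α = 0.05, reject H0; the data support H1.

-2.022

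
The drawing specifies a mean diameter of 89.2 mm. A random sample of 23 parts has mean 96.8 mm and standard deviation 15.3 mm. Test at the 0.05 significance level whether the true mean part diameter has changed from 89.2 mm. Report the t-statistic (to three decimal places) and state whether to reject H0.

t = 2.382; reject H0

H0: μ = 89.2; H1: μ ≠ 89.2 (one-sample t-test, two-sided).
t = (x̄ − μ₀)/(s/√n) = (96.8 − 89.2)/(15.3/√23) = 2.382
df = n − 1 = 22
Two-sided p-value ≈ 0.026
Since p ≈ 0.026 < α = 0.05, reject H0; the data support H1.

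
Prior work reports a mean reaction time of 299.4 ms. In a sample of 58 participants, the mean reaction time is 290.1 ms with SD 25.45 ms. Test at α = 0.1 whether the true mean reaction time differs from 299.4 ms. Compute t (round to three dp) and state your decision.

H0: μ = 299.4; H1: μ ≠ 299.4 (one-sample t-test, two-sided).
t = (x̄ − μ₀)/(s/√n) = (290.1 − 299.4)/(25.45/√58) = -2.783
df = n − 1 = 57
Two-sided p-value ≈ 0.007
Since p ≈ 0.007 < α = 0.1, reject H0; the evidence is statistically significant.

t = -2.783; reject H0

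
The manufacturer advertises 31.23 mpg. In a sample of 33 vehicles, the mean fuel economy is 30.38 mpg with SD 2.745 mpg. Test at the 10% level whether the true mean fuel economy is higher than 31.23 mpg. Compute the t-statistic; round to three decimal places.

-1.779

H0: μ = 31.23; H1: μ > 31.23 (one-sample t-test, right-tailed).
t = (x̄ − μ₀)/(s/√n) = (30.38 − 31.23)/(2.745/√33) = -1.779
df = n − 1 = 32
p-value = P(T ≥ -1.779) ≈ 0.958
Since p ≈ 0.958 > α = 0.1, fail to reject H0; the evidence is not statistically significant.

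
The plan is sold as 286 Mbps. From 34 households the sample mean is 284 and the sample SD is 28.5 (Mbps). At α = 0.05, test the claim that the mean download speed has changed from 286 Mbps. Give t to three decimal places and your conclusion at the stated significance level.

t = -0.409; fail to reject H0

H0: μ = 286; H1: μ ≠ 286 (one-sample t-test, two-sided).
t = (x̄ − μ₀)/(s/√n) = (284 − 286)/(28.5/√34) = -0.409
df = n − 1 = 33
Two-sided p-value ≈ 0.6850
Since p ≈ 0.6850 > α = 0.05, fail to reject H0; the evidence is not statistically significant.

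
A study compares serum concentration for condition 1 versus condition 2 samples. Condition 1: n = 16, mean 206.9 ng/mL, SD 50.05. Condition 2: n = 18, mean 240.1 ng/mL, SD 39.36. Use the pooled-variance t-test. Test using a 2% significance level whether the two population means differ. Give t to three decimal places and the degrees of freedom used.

t = -2.162, df = 32

Let group 1 = condition 1, group 2 = condition 2. H0: μ_1 = μ_2; H1: μ_1 ≠ μ_2 (two-sample pooled-variance t-test, two-sided).
s_p² = [(16−1)·50.05² + (18−1)·39.36²]/(16+18−2) = 1997.24
t = (206.9 − 240.1)/√[1997.24·(1/16 + 1/18)] = -2.162
df = n₁ + n₂ − 2 = 32
Two-sided p-value ≈ 0.038
Since p ≈ 0.038 > α = 0.02, fail to reject H0; the data do not provide sufficient evidence against H0.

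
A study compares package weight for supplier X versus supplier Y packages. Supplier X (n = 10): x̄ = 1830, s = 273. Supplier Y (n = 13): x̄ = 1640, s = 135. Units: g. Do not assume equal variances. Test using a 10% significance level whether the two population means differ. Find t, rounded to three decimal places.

Let group 1 = supplier X, group 2 = supplier Y. H0: μ_1 = μ_2; H1: μ_1 ≠ μ_2 (Welch's two-sample t-test, two-sided).
t = (x̄_1 − x̄_2)/√(s_1²/n_1 + s_2²/n_2) = (1830 − 1640)/√(273²/10 + 135²/13) = 2.019
Welch–Satterthwaite df ≈ 12.38
Two-sided p-value ≈ 0.0657
Since p ≈ 0.0657 < α = 0.1, reject H0; the data support H1.

2.019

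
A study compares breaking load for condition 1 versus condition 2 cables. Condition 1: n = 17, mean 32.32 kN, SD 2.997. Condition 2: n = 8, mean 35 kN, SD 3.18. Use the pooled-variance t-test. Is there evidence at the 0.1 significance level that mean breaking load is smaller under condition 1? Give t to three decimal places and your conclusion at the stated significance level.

t = -2.047; reject H0

Let group 1 = condition 1, group 2 = condition 2. H0: μ_1 = μ_2; H1: μ_1 < μ_2 (two-sample pooled-variance t-test, left-tailed).
s_p² = [(17−1)·2.997² + (8−1)·3.18²]/(17+8−2) = 9.32604
t = (32.32 − 35)/√[9.32604·(1/17 + 1/8)] = -2.047
df = n₁ + n₂ − 2 = 23
p-value = P(T ≤ -2.047) ≈ 0.0261
Since p ≈ 0.0261 < α = 0.1, reject H0; the data support H1.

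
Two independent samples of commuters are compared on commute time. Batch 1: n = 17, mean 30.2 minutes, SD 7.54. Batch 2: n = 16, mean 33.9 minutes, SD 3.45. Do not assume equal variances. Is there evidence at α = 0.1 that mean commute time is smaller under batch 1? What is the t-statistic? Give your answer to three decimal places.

-1.830

Let group 1 = batch 1, group 2 = batch 2. H0: μ_1 = μ_2; H1: μ_1 < μ_2 (Welch's two-sample t-test, left-tailed).
t = (x̄_1 − x̄_2)/√(s_1²/n_1 + s_2²/n_2) = (30.2 − 33.9)/√(7.54²/17 + 3.45²/16) = -1.830
Welch–Satterthwaite df ≈ 22.71
p-value = P(T ≤ -1.830) ≈ 0.040
Since p ≈ 0.040 < α = 0.1, reject H0; the evidence is statistically significant.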